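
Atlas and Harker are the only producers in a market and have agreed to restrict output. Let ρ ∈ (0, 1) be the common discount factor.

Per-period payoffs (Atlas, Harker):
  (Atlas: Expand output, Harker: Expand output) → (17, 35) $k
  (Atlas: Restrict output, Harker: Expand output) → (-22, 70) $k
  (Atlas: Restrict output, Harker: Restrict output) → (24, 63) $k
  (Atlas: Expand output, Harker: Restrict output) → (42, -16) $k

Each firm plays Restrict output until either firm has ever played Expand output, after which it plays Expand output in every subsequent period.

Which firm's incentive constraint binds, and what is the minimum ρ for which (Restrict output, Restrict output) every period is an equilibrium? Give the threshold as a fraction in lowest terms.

Atlas; ρ ≥ 18/25

Atlas: cooperation gives 24 each period; deviation gives 42 once then 17 forever.
  24/(1−ρ) ≥ 42 + 17ρ/(1−ρ) ⇒ ρ ≥ 18/25.
Harker: cooperation gives 63 each period; deviation gives 70 once then 35 forever.
  ρ ≥ 7/35 = 1/5.
Both must hold, so the binding constraint is Atlas's: ρ ≥ 18/25.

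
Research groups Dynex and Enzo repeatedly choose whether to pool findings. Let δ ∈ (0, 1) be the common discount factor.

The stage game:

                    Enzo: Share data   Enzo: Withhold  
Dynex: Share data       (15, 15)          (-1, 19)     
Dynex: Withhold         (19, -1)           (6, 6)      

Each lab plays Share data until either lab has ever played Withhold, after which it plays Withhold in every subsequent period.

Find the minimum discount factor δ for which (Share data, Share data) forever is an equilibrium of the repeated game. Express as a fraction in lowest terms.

4/13

Cooperation forever yields 15 each period: 15/(1−δ).
Deviating yields 19 once, then 6 forever: 19 + 6δ/(1−δ).
No profitable deviation requires 15/(1−δ) ≥ 19 + 6δ/(1−δ).
Multiplying by (1−δ): 15 ≥ 19(1−δ) + 6δ = 19 − 13δ.
So 13δ ≥ 4, i.e. δ ≥ 4/13.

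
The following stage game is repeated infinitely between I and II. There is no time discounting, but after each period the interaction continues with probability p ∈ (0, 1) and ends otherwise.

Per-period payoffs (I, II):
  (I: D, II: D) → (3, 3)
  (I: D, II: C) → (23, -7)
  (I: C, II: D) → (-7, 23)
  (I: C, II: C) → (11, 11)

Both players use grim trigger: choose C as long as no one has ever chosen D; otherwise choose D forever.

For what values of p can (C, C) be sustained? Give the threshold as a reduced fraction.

With no time discounting, the continuation probability p plays the role of the discount factor.
Grim-trigger IC: 11/(1−p) ≥ 23 + 3p/(1−p) ⇒ p ≥ (23−11)/(23−3) = 3/5.

3/5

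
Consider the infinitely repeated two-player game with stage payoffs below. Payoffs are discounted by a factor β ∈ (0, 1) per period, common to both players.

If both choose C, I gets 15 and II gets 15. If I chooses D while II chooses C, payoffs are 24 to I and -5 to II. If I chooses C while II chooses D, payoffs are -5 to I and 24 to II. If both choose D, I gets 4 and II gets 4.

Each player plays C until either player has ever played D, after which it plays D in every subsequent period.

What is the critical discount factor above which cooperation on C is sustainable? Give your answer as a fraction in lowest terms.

One-period gain from deviating is 24 − 15 = 9. The loss is 15 − 4 = 11 in every subsequent period, with present value 11·β/(1−β).
Deviation is unprofitable when 11·β/(1−β) ≥ 9, i.e. β/(1−β) ≥ 9/11.
Equivalently β ≥ 9/(9+11) = 9/20.

9/20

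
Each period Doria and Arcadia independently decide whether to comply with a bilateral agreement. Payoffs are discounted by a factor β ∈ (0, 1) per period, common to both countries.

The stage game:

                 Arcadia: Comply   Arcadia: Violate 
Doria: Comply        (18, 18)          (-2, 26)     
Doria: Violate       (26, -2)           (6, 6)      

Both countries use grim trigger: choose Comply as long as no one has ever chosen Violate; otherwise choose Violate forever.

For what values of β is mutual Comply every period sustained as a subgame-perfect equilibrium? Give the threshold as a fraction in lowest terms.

Under grim trigger the critical discount factor is (T−C)/(T−P) with T = 26, C = 18, P = 6.
β* = (26−18)/(26−6) = 8/20 = 2/5.

2/5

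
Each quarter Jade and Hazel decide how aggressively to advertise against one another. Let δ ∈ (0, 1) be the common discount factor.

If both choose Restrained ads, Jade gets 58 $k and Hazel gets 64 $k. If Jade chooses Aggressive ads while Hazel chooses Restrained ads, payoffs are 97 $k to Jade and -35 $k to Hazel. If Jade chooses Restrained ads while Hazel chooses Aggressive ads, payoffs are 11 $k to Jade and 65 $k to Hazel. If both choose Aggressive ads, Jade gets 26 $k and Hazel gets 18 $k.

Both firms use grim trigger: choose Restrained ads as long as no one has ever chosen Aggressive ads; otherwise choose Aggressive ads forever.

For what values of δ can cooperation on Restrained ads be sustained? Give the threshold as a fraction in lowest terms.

For Jade: deviation gain 97−58 = 39, per-period punishment loss 58−26 = 32. IC gives δ ≥ 39/71.
For Hazel: gain 1, loss 46 per period, so δ ≥ 1/47.
The tighter constraint is Jade's, so cooperation needs δ ≥ 39/71.

39/71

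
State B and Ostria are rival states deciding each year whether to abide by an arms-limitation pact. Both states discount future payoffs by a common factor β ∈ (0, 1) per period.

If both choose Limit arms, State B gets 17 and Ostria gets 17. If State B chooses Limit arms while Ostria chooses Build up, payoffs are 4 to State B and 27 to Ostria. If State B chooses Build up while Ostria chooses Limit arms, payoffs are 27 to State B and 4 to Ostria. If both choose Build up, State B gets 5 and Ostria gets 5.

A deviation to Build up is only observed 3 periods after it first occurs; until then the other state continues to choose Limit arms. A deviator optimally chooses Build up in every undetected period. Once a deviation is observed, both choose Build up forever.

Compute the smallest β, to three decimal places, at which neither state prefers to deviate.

A deviator earns 27 for 3 periods, then 5 forever; cooperating earns 17 forever. Multiplying the IC by (1−β):
17 ≥ 27(1−β^3) + 5β^3, so 22·β^3 ≥ 10 and β^3 ≥ 5/11.
β ≥ (5/11)^(1/3) ≈ 0.769.

0.769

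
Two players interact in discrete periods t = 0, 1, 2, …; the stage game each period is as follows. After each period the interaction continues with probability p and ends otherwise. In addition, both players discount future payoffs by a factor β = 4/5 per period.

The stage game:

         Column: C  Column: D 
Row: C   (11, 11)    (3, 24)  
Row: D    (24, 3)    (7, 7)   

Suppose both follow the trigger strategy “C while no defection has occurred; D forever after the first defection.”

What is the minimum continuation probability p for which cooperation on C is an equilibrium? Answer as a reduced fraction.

With continuation probability p and discount β, the effective per-period discount factor is βp.
Grim-trigger IC: βp ≥ (24−11)/(24−7) = 13/17.
So p ≥ (13/17)/(4/5) = 65/68.

65/68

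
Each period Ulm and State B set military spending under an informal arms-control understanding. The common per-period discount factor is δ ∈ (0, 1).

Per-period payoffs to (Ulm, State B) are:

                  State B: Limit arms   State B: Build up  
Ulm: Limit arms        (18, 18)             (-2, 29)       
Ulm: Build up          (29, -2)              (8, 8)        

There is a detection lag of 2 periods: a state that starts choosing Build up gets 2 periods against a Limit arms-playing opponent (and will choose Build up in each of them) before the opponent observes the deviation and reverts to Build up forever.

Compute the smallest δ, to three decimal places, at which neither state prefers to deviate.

Deviating for the 2 undetected periods gains 29−18 = 11 per period over cooperation, then loses 18−8 = 10 per period forever once punishment starts.
Gain: 11(1 + δ + … + δ^1); loss: 10·δ^2/(1−δ).
No profitable deviation ⇔ 11(1−δ^2) ≤ 10·δ^2, i.e. δ^2 ≥ 11/(11+10) = 11/21.
Hence δ ≥ (11/21)^(1/2) ≈ 0.724.

0.724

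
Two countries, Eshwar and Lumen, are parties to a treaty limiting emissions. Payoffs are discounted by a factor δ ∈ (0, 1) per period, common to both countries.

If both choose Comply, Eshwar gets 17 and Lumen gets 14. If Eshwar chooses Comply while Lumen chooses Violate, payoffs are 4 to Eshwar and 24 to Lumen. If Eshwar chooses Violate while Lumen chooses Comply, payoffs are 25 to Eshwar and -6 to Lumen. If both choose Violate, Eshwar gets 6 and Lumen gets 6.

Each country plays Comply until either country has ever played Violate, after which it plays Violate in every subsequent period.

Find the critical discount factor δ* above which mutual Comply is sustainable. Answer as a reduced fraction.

For Eshwar: deviation gain 25−17 = 8, per-period punishment loss 17−6 = 11. IC gives δ ≥ 8/19.
For Lumen: gain 10, loss 8 per period, so δ ≥ 10/18 = 5/9.
The tighter constraint is Lumen's, so cooperation needs δ ≥ 5/9.

5/9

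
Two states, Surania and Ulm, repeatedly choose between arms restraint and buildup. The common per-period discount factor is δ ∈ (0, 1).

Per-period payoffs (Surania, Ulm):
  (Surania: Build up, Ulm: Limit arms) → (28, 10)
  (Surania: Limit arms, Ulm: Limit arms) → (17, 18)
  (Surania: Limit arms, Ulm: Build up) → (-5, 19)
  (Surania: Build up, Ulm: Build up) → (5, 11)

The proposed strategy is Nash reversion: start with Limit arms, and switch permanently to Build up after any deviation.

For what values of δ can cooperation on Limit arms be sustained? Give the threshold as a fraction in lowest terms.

Surania: cooperation gives 17 each period; deviation gives 28 once then 5 forever.
  17/(1−δ) ≥ 28 + 5δ/(1−δ) ⇒ δ ≥ 11/23.
Ulm: cooperation gives 18 each period; deviation gives 19 once then 11 forever.
  δ ≥ 1/8.
Both must hold, so the binding constraint is Surania's: δ ≥ 11/23.

11/23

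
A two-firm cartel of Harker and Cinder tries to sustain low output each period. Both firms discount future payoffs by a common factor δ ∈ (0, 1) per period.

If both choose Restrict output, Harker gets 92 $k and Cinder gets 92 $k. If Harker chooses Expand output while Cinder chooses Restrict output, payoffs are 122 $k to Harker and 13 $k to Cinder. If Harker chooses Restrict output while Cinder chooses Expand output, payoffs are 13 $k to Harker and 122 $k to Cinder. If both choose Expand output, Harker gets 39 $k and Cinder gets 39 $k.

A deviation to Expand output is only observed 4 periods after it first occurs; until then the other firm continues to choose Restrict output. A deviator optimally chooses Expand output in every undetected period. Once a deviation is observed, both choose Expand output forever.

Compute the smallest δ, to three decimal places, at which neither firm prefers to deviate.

The best deviation is to choose Expand output for all 4 undetected periods, earning 122 each, then 39 forever once detected.
Deviation value: 122(1−δ^4)/(1−δ) + 39δ^4/(1−δ); cooperation value: 92/(1−δ).
IC: 92 ≥ 122(1−δ^4) + 39δ^4 = 122 − 83δ^4.
So δ^4 ≥ 30/83, giving δ ≥ (30/83)^(1/4) ≈ 0.775.

0.775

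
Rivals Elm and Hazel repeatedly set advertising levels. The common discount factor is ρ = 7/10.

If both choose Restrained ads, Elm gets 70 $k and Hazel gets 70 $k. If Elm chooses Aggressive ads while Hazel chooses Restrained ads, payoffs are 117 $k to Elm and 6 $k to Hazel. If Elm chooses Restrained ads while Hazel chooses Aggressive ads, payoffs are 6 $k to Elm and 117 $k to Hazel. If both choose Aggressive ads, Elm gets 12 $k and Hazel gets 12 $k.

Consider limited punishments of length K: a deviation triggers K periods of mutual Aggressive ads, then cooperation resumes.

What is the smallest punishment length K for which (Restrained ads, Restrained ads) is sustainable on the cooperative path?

2

No profitable deviation requires (70−12)(ρ+…+ρ^K) ≥ 117−70, i.e. ρ+…+ρ^K ≥ 47/58 ≈ 0.8103.
With ρ = 7/10, the partial sums are K=1: 0.7000, K=2: 1.1900.
K = 2 is the first length at which the sum reaches 0.8103.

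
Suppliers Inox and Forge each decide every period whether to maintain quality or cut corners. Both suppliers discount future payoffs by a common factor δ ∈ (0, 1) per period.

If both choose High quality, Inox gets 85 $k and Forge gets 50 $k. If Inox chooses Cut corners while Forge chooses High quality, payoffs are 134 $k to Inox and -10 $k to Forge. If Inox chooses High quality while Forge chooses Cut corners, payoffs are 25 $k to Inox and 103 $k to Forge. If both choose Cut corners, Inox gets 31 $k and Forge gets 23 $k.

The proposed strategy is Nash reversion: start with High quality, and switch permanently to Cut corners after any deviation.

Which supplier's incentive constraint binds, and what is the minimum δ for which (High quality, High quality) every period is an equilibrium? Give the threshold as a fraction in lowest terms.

For Inox: deviation gain 134−85 = 49, per-period punishment loss 85−31 = 54. IC gives δ ≥ 49/103.
For Forge: gain 53, loss 27 per period, so δ ≥ 53/80.
The tighter constraint is Forge's, so cooperation needs δ ≥ 53/80.

Forge; δ ≥ 53/80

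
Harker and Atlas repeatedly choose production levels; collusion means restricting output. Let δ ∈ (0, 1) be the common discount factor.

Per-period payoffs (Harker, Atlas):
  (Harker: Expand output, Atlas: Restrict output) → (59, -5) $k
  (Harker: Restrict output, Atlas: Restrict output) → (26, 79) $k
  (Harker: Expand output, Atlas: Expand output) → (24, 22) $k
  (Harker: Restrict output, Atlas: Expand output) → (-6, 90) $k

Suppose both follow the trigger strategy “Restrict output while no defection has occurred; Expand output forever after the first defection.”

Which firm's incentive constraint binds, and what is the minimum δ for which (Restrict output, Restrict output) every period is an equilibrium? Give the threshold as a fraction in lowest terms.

Harker's threshold: (59−26)/(59−24) = 33/35.
Atlas's threshold: (90−79)/(90−22) = 11/68.
33/35 > 11/68, so Harker binds and δ* = 33/35.

Harker; δ ≥ 33/35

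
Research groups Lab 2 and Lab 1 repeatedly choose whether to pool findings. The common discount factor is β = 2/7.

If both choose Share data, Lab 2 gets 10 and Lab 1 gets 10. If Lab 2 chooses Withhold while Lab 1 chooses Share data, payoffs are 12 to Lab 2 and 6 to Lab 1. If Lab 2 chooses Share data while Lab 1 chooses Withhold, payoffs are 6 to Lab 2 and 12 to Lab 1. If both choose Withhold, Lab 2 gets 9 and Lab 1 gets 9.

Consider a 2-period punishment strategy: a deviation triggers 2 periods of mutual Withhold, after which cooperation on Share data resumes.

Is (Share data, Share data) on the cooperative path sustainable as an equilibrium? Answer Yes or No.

IC: β+…+β^2 ≥ (12−10)/(10−9) = 2.
At β = 2/7: partial sum = 0.3673 < 2.0000. Cooperation not sustainable.

No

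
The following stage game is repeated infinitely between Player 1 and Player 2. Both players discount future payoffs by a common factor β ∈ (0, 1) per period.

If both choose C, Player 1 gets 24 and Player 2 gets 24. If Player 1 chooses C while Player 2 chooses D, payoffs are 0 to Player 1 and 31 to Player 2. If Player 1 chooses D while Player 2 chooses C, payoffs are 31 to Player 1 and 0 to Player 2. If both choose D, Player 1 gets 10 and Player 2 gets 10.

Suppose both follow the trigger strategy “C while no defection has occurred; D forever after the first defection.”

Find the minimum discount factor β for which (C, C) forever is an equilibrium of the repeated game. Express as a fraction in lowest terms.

One-period gain from deviating is 31 − 24 = 7. The loss is 24 − 10 = 14 in every subsequent period, with present value 14·β/(1−β).
Deviation is unprofitable when 14·β/(1−β) ≥ 7, i.e. β/(1−β) ≥ 1/2.
Equivalently β ≥ 7/(7+14) = 1/3.

1/3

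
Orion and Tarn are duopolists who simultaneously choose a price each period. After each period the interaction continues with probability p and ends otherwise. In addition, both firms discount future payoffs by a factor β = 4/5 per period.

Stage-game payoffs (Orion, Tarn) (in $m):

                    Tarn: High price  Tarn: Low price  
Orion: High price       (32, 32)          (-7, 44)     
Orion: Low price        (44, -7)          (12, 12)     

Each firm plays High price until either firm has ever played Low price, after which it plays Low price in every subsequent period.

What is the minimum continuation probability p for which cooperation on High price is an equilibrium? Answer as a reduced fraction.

15/32

Expected continuation weight on next period's payoff is β·p = 4/5·p, which plays the role of the discount factor.
Cooperation requires 4/5·p ≥ (44−32)/(44−12) = 3/8, hence p ≥ 15/32.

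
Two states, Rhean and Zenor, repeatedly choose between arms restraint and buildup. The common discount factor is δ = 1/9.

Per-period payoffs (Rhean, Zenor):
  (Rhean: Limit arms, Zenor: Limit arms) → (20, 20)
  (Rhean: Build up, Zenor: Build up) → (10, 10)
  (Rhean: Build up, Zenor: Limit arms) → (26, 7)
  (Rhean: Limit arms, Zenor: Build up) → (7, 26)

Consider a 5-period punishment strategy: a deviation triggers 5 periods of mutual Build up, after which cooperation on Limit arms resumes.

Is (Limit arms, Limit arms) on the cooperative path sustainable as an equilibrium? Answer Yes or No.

No

A one-shot deviation gives 26 now, then 10 for 5 periods, then back to 20.
Gain from deviating: (26−20) today; loss: (20−10) in each of the next 5 periods.
No-deviation condition: (20−10)(δ+…+δ^5) ≥ 26−20, i.e. δ+…+δ^5 ≥ 3/5.
At δ = 1/9: δ+…+δ^5 = 0.1250 < 0.6000.
So cooperation is not sustainable.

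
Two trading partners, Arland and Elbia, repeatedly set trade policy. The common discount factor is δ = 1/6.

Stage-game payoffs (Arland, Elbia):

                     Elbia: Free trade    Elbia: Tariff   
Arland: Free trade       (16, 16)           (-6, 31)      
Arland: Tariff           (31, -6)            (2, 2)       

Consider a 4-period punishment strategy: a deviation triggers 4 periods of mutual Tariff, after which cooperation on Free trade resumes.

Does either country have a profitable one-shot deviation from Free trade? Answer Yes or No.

Comparing payoff streams over the 5 periods until play realigns: cooperate → 16(1+δ+…+δ^4); deviate → 31 + 2(δ+…+δ^4).
Cooperation is sustained iff (16−2)(δ+…+δ^4) ≥ 31−16.
δ+…+δ^4 = 1/6·(1−(1/6)^4)/(1−1/6) = 0.1998, and (31−16)/(16−2) = 1.0714.
0.1998 < 1.0714, so cooperation is not sustainable.

Yes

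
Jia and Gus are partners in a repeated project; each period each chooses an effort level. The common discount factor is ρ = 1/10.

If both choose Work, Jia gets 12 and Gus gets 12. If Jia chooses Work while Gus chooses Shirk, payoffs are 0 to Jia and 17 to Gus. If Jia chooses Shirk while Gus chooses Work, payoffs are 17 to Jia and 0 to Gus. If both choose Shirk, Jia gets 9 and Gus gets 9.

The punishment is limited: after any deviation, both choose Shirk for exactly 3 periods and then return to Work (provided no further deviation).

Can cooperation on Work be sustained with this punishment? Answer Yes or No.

No

Comparing payoff streams over the 4 periods until play realigns: cooperate → 12(1+ρ+…+ρ^3); deviate → 17 + 9(ρ+…+ρ^3).
Cooperation is sustained iff (12−9)(ρ+…+ρ^3) ≥ 17−12.
ρ+…+ρ^3 = 1/10·(1−(1/10)^3)/(1−1/10) = 0.1110, and (17−12)/(12−9) = 1.6667.
0.1110 < 1.6667, so cooperation is not sustainable.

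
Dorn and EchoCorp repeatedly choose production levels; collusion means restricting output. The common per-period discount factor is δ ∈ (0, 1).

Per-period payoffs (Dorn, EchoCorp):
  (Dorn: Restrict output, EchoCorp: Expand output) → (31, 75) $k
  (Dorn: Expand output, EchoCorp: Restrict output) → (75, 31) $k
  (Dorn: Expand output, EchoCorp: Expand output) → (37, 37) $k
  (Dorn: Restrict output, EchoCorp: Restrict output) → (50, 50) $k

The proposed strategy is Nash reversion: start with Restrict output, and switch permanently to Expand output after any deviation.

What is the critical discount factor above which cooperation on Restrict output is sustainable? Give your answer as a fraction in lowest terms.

Under grim trigger the critical discount factor is (T−C)/(T−P) with T = 75, C = 50, P = 37.
δ* = (75−50)/(75−37) = 25/38.

25/38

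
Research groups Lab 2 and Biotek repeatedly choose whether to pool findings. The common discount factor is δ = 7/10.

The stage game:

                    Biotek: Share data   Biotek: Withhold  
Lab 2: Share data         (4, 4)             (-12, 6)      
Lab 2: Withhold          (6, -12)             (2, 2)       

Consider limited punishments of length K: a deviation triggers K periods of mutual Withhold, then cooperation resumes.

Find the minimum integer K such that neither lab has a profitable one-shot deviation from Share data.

2

Need Σ_{k=1}^{K} δ^k ≥ (6−4)/(4−2) = 1.0000 at δ = 7/10.
At K = 1 the sum is 0.7000 < 1.0000; at K = 2 it is 1.1900 ≥ 1.0000.
So the minimum punishment length is K = 2.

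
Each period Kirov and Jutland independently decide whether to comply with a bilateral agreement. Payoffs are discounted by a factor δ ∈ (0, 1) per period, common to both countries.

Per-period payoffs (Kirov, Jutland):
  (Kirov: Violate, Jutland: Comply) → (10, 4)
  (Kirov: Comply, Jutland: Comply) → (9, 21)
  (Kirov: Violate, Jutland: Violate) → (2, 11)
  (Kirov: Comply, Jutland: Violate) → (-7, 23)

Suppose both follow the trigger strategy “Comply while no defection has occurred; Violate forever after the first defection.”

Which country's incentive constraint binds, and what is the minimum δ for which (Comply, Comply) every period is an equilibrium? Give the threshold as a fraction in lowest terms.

Jutland; δ ≥ 1/6

Kirov: cooperation gives 9 each period; deviation gives 10 once then 2 forever.
  9/(1−δ) ≥ 10 + 2δ/(1−δ) ⇒ δ ≥ 1/8.
Jutland: cooperation gives 21 each period; deviation gives 23 once then 11 forever.
  δ ≥ 2/12 = 1/6.
Both must hold, so the binding constraint is Jutland's: δ ≥ 1/6.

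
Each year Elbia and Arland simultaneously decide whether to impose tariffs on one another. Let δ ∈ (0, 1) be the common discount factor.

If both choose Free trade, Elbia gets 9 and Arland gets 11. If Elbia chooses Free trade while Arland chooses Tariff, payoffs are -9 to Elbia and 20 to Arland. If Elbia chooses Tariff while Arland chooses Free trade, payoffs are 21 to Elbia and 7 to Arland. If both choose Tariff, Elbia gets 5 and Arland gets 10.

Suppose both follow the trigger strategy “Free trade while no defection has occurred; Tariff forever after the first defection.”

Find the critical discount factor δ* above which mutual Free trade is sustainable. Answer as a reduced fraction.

Elbia: cooperation gives 9 each period; deviation gives 21 once then 5 forever.
  9/(1−δ) ≥ 21 + 5δ/(1−δ) ⇒ δ ≥ 12/16 = 3/4.
Arland: cooperation gives 11 each period; deviation gives 20 once then 10 forever.
  δ ≥ 9/10.
Both must hold, so the binding constraint is Arland's: δ ≥ 9/10.

9/10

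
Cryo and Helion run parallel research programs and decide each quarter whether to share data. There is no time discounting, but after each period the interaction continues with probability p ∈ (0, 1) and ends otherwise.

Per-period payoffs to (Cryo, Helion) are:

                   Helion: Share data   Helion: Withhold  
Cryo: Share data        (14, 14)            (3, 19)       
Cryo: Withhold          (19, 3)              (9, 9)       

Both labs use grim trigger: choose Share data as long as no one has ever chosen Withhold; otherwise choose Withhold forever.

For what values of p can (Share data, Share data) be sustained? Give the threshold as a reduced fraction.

With no time discounting, the continuation probability p plays the role of the discount factor.
Grim-trigger IC: 14/(1−p) ≥ 19 + 9p/(1−p) ⇒ p ≥ (19−14)/(19−9) = 1/2.

1/2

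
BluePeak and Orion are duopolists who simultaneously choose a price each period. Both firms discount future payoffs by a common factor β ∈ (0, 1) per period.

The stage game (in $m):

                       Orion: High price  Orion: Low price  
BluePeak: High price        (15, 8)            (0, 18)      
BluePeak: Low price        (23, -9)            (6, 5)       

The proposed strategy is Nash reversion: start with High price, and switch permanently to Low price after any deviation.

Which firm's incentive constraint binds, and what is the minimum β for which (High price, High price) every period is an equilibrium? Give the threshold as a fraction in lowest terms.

Orion; β ≥ 10/13

BluePeak's threshold: (23−15)/(23−6) = 8/17.
Orion's threshold: (18−8)/(18−5) = 10/13.
8/17 < 10/13, so Orion binds and β* = 10/13.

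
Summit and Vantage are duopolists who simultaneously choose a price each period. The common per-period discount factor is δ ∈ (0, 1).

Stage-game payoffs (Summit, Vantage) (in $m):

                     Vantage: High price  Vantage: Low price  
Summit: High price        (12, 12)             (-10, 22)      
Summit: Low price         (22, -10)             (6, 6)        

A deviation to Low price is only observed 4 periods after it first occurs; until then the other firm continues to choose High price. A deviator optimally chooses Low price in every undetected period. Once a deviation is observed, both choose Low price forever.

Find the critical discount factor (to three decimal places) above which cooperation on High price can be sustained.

0.889

Deviating for the 4 undetected periods gains 22−12 = 10 per period over cooperation, then loses 12−6 = 6 per period forever once punishment starts.
Gain: 10(1 + δ + … + δ^3); loss: 6·δ^4/(1−δ).
No profitable deviation ⇔ 10(1−δ^4) ≤ 6·δ^4, i.e. δ^4 ≥ 10/(10+6) = 5/8.
Hence δ ≥ (5/8)^(1/4) ≈ 0.889.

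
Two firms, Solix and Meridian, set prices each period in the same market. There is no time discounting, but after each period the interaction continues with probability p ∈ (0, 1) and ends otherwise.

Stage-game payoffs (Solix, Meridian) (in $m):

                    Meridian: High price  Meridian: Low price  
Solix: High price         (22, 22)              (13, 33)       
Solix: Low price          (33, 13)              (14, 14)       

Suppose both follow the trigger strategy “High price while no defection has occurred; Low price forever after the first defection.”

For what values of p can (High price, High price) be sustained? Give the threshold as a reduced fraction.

11/19

Expected cooperation value is 22 + p·22 + p²·22 + … = 22/(1−p); deviation gives 33 + p·14/(1−p).
22 ≥ 33(1−p) + 14p ⇒ 19p ≥ 11 ⇒ p ≥ 11/19.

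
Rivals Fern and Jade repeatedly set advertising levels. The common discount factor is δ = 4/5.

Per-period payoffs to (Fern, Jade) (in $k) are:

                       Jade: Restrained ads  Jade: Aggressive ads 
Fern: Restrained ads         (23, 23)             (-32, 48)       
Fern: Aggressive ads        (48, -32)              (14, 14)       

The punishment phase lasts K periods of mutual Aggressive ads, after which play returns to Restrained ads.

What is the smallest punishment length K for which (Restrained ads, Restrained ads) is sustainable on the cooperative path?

6

Need Σ_{k=1}^{K} δ^k ≥ (48−23)/(23−14) = 2.7778 at δ = 4/5.
At K = 5 the sum is 2.6893 < 2.7778; at K = 6 it is 2.9514 ≥ 2.7778.
So the minimum punishment length is K = 6.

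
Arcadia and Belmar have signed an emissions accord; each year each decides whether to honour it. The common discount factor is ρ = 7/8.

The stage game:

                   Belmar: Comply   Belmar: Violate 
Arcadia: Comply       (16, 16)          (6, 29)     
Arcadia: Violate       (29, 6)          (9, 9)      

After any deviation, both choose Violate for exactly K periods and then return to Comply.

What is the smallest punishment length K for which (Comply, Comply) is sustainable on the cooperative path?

3

IC: ρ(1−ρ^K)/(1−ρ) ≥ (29−16)/(16−9) = 13/7.
With ρ = 7/8: need 1 − ρ^K ≥ 13/7·(1−7/8)/(7/8), i.e. ρ^K ≤ 0.7347.
Since (7/8)^2 = 0.7656 and (7/8)^3 = 0.6699, the smallest such K is 3.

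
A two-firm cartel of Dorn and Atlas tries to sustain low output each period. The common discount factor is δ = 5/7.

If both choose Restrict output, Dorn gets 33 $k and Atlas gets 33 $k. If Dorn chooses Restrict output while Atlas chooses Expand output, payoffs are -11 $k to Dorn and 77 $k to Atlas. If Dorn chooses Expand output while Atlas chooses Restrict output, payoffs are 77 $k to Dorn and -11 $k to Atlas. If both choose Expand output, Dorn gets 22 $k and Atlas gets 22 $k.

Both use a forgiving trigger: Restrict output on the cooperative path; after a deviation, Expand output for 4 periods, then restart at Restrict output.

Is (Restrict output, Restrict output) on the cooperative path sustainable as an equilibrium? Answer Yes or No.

No

Comparing payoff streams over the 5 periods until play realigns: cooperate → 33(1+δ+…+δ^4); deviate → 77 + 22(δ+…+δ^4).
Cooperation is sustained iff (33−22)(δ+…+δ^4) ≥ 77−33.
δ+…+δ^4 = 5/7·(1−(5/7)^4)/(1−5/7) = 1.8492, and (77−33)/(33−22) = 4.0000.
1.8492 < 4.0000, so cooperation is not sustainable.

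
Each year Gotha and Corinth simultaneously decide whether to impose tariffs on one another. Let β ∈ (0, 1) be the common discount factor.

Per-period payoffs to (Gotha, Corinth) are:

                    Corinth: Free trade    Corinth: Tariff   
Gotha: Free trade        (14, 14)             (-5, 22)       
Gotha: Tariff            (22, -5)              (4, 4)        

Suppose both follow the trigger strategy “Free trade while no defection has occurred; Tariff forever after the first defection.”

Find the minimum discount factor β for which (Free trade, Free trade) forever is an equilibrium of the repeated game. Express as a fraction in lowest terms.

Under grim trigger the critical discount factor is (T−C)/(T−P) with T = 22, C = 14, P = 4.
β* = (22−14)/(22−4) = 8/18 = 4/9.

4/9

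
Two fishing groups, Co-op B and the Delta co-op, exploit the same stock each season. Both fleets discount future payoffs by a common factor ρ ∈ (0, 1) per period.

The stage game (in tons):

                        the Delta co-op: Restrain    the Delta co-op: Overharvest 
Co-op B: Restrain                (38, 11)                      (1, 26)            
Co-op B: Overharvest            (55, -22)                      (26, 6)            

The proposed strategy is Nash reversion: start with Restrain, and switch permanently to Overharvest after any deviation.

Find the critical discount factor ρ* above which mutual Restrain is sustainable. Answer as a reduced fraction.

For Co-op B: deviation gain 55−38 = 17, per-period punishment loss 38−26 = 12. IC gives ρ ≥ 17/29.
For the Delta co-op: gain 15, loss 5 per period, so ρ ≥ 15/20 = 3/4.
The tighter constraint is the Delta co-op's, so cooperation needs ρ ≥ 3/4.

3/4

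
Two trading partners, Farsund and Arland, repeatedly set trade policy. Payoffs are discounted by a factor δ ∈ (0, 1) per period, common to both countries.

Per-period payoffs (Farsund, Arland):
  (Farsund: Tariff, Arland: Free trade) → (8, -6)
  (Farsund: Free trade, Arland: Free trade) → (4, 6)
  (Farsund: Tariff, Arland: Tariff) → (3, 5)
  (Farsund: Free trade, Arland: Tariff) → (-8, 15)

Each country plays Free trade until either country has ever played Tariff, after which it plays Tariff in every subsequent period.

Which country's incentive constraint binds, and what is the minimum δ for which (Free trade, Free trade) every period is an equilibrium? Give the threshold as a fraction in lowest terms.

Arland; δ ≥ 9/10

For Farsund: deviation gain 8−4 = 4, per-period punishment loss 4−3 = 1. IC gives δ ≥ 4/5.
For Arland: gain 9, loss 1 per period, so δ ≥ 9/10.
The tighter constraint is Arland's, so cooperation needs δ ≥ 9/10.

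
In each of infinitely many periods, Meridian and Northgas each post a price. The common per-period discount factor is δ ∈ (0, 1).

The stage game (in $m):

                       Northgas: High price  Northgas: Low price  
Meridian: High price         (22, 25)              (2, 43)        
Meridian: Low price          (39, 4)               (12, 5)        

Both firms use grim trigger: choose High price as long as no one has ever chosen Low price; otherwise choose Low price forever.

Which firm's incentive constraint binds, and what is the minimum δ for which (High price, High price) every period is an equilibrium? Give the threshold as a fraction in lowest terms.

Meridian: cooperation gives 22 each period; deviation gives 39 once then 12 forever.
  22/(1−δ) ≥ 39 + 12δ/(1−δ) ⇒ δ ≥ 17/27.
Northgas: cooperation gives 25 each period; deviation gives 43 once then 5 forever.
  δ ≥ 18/38 = 9/19.
Both must hold, so the binding constraint is Meridian's: δ ≥ 17/27.

Meridian; δ ≥ 17/27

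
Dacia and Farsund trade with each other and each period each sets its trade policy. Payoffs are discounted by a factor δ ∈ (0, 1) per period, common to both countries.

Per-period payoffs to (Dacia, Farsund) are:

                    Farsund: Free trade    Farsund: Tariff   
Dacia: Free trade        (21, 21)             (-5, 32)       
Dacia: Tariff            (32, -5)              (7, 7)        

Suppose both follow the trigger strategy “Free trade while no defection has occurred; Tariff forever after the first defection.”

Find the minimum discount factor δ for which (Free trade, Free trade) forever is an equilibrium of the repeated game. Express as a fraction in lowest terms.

11/25

Cooperation forever yields 21 each period: 21/(1−δ).
Deviating yields 32 once, then 7 forever: 32 + 7δ/(1−δ).
No profitable deviation requires 21/(1−δ) ≥ 32 + 7δ/(1−δ).
Multiplying by (1−δ): 21 ≥ 32(1−δ) + 7δ = 32 − 25δ.
So 25δ ≥ 11, i.e. δ ≥ 11/25.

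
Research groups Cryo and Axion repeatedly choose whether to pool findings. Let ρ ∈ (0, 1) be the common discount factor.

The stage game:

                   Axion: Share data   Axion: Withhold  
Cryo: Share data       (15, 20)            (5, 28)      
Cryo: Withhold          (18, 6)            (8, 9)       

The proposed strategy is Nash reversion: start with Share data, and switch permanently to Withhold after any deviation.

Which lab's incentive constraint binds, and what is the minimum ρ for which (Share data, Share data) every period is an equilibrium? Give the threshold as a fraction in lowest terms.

Axion; ρ ≥ 8/19

Cryo: cooperation gives 15 each period; deviation gives 18 once then 8 forever.
  15/(1−ρ) ≥ 18 + 8ρ/(1−ρ) ⇒ ρ ≥ 3/10.
Axion: cooperation gives 20 each period; deviation gives 28 once then 9 forever.
  ρ ≥ 8/19.
Both must hold, so the binding constraint is Axion's: ρ ≥ 8/19.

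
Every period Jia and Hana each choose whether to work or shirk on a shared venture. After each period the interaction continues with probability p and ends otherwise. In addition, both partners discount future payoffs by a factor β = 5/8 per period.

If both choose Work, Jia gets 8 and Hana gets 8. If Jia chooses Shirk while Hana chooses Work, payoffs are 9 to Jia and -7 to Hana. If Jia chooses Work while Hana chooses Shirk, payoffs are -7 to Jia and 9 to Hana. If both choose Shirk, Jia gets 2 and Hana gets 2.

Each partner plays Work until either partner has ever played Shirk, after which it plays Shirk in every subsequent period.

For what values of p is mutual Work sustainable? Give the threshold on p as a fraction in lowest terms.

With continuation probability p and discount β, the effective per-period discount factor is βp.
Grim-trigger IC: βp ≥ (9−8)/(9−2) = 1/7.
So p ≥ (1/7)/(5/8) = 8/35.

8/35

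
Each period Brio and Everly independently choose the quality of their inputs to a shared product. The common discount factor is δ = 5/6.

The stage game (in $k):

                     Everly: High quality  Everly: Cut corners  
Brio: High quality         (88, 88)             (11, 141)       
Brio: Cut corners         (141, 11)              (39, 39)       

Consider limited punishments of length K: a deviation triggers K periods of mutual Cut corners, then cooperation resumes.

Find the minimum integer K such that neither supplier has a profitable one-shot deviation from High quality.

Need Σ_{k=1}^{K} δ^k ≥ (141−88)/(88−39) = 1.0816 at δ = 5/6.
At K = 1 the sum is 0.8333 < 1.0816; at K = 2 it is 1.5278 ≥ 1.0816.
So the minimum punishment length is K = 2.

2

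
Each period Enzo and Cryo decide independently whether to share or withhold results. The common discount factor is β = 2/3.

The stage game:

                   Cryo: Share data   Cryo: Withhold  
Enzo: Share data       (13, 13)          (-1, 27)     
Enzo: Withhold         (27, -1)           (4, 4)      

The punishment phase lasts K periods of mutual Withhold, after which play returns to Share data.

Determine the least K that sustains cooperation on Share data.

Need Σ_{k=1}^{K} β^k ≥ (27−13)/(13−4) = 1.5556 at β = 2/3.
At K = 3 the sum is 1.4074 < 1.5556; at K = 4 it is 1.6049 ≥ 1.5556.
So the minimum punishment length is K = 4.

4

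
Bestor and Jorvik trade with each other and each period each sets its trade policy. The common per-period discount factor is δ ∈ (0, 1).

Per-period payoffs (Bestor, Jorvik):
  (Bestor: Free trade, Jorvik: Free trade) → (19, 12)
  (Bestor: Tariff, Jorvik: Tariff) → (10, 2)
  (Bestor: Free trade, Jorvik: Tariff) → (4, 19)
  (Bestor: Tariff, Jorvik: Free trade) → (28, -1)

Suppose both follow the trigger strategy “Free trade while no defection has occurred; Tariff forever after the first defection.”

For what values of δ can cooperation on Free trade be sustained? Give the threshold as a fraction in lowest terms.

Bestor's threshold: (28−19)/(28−10) = 1/2.
Jorvik's threshold: (19−12)/(19−2) = 7/17.
1/2 > 7/17, so Bestor binds and δ* = 1/2.

1/2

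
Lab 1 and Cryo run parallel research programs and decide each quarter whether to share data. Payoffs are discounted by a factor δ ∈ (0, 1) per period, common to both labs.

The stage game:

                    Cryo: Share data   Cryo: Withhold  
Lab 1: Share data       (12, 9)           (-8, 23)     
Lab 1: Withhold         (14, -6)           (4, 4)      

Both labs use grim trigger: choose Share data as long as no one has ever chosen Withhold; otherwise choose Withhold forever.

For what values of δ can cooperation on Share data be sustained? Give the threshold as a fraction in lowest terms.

14/19

Lab 1's threshold: (14−12)/(14−4) = 1/5.
Cryo's threshold: (23−9)/(23−4) = 14/19.
1/5 < 14/19, so Cryo binds and δ* = 14/19.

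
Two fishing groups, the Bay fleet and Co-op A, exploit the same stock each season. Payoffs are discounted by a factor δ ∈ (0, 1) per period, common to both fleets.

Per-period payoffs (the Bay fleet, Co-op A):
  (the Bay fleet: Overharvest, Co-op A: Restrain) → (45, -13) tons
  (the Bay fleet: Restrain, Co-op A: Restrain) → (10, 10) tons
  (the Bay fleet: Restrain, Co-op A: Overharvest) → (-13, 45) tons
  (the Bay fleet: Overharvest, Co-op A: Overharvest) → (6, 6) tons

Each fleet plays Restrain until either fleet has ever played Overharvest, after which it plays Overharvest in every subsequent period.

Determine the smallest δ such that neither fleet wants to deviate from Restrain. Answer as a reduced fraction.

35/39

Cooperation forever yields 10 each period: 10/(1−δ).
Deviating yields 45 once, then 6 forever: 45 + 6δ/(1−δ).
No profitable deviation requires 10/(1−δ) ≥ 45 + 6δ/(1−δ).
Multiplying by (1−δ): 10 ≥ 45(1−δ) + 6δ = 45 − 39δ.
So 39δ ≥ 35, i.e. δ ≥ 35/39.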